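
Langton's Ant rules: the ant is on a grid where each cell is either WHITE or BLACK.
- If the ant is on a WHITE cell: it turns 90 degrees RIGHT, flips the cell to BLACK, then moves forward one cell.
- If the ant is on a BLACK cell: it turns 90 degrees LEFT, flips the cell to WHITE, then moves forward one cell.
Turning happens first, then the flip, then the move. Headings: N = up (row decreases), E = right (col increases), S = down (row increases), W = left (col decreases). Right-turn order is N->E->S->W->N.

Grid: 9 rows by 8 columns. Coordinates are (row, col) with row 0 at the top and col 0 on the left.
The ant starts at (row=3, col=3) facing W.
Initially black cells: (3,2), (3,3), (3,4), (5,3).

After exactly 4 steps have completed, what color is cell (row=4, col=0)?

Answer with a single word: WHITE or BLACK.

Answer: WHITE

Derivation:
Step 1: on BLACK (3,3): turn L to S, flip to white, move to (4,3). |black|=3
Step 2: on WHITE (4,3): turn R to W, flip to black, move to (4,2). |black|=4
Step 3: on WHITE (4,2): turn R to N, flip to black, move to (3,2). |black|=5
Step 4: on BLACK (3,2): turn L to W, flip to white, move to (3,1). |black|=4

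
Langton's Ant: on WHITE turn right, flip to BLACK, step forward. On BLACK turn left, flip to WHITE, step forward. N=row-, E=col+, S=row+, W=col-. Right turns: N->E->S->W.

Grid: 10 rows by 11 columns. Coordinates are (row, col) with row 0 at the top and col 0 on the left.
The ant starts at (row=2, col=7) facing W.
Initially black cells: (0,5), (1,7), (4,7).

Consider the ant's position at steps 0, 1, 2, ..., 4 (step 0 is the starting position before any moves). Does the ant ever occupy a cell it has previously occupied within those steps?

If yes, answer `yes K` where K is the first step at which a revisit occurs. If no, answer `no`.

Step 1: on WHITE (2,7): turn R to N, flip to black, move to (1,7). |black|=4 — new cell
Step 2: on BLACK (1,7): turn L to W, flip to white, move to (1,6). |black|=3 — new cell
Step 3: on WHITE (1,6): turn R to N, flip to black, move to (0,6). |black|=4 — new cell
Step 4: on WHITE (0,6): turn R to E, flip to black, move to (0,7). |black|=5 — new cell
No revisit within 4 steps.

Answer: no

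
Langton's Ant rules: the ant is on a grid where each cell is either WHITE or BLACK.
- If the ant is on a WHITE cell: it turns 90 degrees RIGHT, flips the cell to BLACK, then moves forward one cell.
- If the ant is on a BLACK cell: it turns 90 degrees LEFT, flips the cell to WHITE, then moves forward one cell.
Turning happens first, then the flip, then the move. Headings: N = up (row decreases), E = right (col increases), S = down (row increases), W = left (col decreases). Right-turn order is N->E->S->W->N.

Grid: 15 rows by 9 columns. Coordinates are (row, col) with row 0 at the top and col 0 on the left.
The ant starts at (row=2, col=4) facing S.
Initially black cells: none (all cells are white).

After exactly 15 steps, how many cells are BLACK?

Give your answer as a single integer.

Answer: 9

Derivation:
Step 1: on WHITE (2,4): turn R to W, flip to black, move to (2,3). |black|=1
Step 2: on WHITE (2,3): turn R to N, flip to black, move to (1,3). |black|=2
Step 3: on WHITE (1,3): turn R to E, flip to black, move to (1,4). |black|=3
Step 4: on WHITE (1,4): turn R to S, flip to black, move to (2,4). |black|=4
Step 5: on BLACK (2,4): turn L to E, flip to white, move to (2,5). |black|=3
Step 6: on WHITE (2,5): turn R to S, flip to black, move to (3,5). |black|=4
Step 7: on WHITE (3,5): turn R to W, flip to black, move to (3,4). |black|=5
Step 8: on WHITE (3,4): turn R to N, flip to black, move to (2,4). |black|=6
Step 9: on WHITE (2,4): turn R to E, flip to black, move to (2,5). |black|=7
Step 10: on BLACK (2,5): turn L to N, flip to white, move to (1,5). |black|=6
Step 11: on WHITE (1,5): turn R to E, flip to black, move to (1,6). |black|=7
Step 12: on WHITE (1,6): turn R to S, flip to black, move to (2,6). |black|=8
Step 13: on WHITE (2,6): turn R to W, flip to black, move to (2,5). |black|=9
Step 14: on WHITE (2,5): turn R to N, flip to black, move to (1,5). |black|=10
Step 15: on BLACK (1,5): turn L to W, flip to white, move to (1,4). |black|=9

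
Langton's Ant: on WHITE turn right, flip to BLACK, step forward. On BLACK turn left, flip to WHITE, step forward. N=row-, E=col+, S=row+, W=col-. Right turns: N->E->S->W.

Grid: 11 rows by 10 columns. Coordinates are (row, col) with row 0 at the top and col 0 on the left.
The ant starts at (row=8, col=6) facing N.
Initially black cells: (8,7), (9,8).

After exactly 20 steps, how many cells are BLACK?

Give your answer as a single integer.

Step 1: on WHITE (8,6): turn R to E, flip to black, move to (8,7). |black|=3
Step 2: on BLACK (8,7): turn L to N, flip to white, move to (7,7). |black|=2
Step 3: on WHITE (7,7): turn R to E, flip to black, move to (7,8). |black|=3
Step 4: on WHITE (7,8): turn R to S, flip to black, move to (8,8). |black|=4
Step 5: on WHITE (8,8): turn R to W, flip to black, move to (8,7). |black|=5
Step 6: on WHITE (8,7): turn R to N, flip to black, move to (7,7). |black|=6
Step 7: on BLACK (7,7): turn L to W, flip to white, move to (7,6). |black|=5
Step 8: on WHITE (7,6): turn R to N, flip to black, move to (6,6). |black|=6
Step 9: on WHITE (6,6): turn R to E, flip to black, move to (6,7). |black|=7
Step 10: on WHITE (6,7): turn R to S, flip to black, move to (7,7). |black|=8
Step 11: on WHITE (7,7): turn R to W, flip to black, move to (7,6). |black|=9
Step 12: on BLACK (7,6): turn L to S, flip to white, move to (8,6). |black|=8
Step 13: on BLACK (8,6): turn L to E, flip to white, move to (8,7). |black|=7
Step 14: on BLACK (8,7): turn L to N, flip to white, move to (7,7). |black|=6
Step 15: on BLACK (7,7): turn L to W, flip to white, move to (7,6). |black|=5
Step 16: on WHITE (7,6): turn R to N, flip to black, move to (6,6). |black|=6
Step 17: on BLACK (6,6): turn L to W, flip to white, move to (6,5). |black|=5
Step 18: on WHITE (6,5): turn R to N, flip to black, move to (5,5). |black|=6
Step 19: on WHITE (5,5): turn R to E, flip to black, move to (5,6). |black|=7
Step 20: on WHITE (5,6): turn R to S, flip to black, move to (6,6). |black|=8

Answer: 8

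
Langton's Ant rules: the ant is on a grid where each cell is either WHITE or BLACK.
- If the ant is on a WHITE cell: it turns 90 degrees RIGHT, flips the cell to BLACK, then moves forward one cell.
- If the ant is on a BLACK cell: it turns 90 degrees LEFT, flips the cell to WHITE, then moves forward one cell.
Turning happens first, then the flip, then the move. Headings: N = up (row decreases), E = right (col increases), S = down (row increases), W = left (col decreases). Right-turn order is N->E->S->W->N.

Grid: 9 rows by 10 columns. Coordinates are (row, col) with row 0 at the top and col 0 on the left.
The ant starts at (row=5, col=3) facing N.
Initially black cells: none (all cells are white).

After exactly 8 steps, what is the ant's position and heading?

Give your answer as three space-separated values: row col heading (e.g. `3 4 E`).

Answer: 5 3 S

Derivation:
Step 1: on WHITE (5,3): turn R to E, flip to black, move to (5,4). |black|=1
Step 2: on WHITE (5,4): turn R to S, flip to black, move to (6,4). |black|=2
Step 3: on WHITE (6,4): turn R to W, flip to black, move to (6,3). |black|=3
Step 4: on WHITE (6,3): turn R to N, flip to black, move to (5,3). |black|=4
Step 5: on BLACK (5,3): turn L to W, flip to white, move to (5,2). |black|=3
Step 6: on WHITE (5,2): turn R to N, flip to black, move to (4,2). |black|=4
Step 7: on WHITE (4,2): turn R to E, flip to black, move to (4,3). |black|=5
Step 8: on WHITE (4,3): turn R to S, flip to black, move to (5,3). |black|=6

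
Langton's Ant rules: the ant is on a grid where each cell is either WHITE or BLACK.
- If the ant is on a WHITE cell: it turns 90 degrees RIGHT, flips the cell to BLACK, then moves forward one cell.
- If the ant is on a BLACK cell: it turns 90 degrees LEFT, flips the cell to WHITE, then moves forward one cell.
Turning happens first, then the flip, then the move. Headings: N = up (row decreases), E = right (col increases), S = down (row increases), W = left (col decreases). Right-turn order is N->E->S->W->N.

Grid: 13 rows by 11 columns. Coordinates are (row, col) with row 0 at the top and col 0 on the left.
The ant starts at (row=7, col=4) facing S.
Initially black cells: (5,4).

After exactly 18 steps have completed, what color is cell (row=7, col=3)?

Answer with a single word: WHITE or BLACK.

Answer: BLACK

Derivation:
Step 1: on WHITE (7,4): turn R to W, flip to black, move to (7,3). |black|=2
Step 2: on WHITE (7,3): turn R to N, flip to black, move to (6,3). |black|=3
Step 3: on WHITE (6,3): turn R to E, flip to black, move to (6,4). |black|=4
Step 4: on WHITE (6,4): turn R to S, flip to black, move to (7,4). |black|=5
Step 5: on BLACK (7,4): turn L to E, flip to white, move to (7,5). |black|=4
Step 6: on WHITE (7,5): turn R to S, flip to black, move to (8,5). |black|=5
Step 7: on WHITE (8,5): turn R to W, flip to black, move to (8,4). |black|=6
Step 8: on WHITE (8,4): turn R to N, flip to black, move to (7,4). |black|=7
Step 9: on WHITE (7,4): turn R to E, flip to black, move to (7,5). |black|=8
Step 10: on BLACK (7,5): turn L to N, flip to white, move to (6,5). |black|=7
Step 11: on WHITE (6,5): turn R to E, flip to black, move to (6,6). |black|=8
Step 12: on WHITE (6,6): turn R to S, flip to black, move to (7,6). |black|=9
Step 13: on WHITE (7,6): turn R to W, flip to black, move to (7,5). |black|=10
Step 14: on WHITE (7,5): turn R to N, flip to black, move to (6,5). |black|=11
Step 15: on BLACK (6,5): turn L to W, flip to white, move to (6,4). |black|=10
Step 16: on BLACK (6,4): turn L to S, flip to white, move to (7,4). |black|=9
Step 17: on BLACK (7,4): turn L to E, flip to white, move to (7,5). |black|=8
Step 18: on BLACK (7,5): turn L to N, flip to white, move to (6,5). |black|=7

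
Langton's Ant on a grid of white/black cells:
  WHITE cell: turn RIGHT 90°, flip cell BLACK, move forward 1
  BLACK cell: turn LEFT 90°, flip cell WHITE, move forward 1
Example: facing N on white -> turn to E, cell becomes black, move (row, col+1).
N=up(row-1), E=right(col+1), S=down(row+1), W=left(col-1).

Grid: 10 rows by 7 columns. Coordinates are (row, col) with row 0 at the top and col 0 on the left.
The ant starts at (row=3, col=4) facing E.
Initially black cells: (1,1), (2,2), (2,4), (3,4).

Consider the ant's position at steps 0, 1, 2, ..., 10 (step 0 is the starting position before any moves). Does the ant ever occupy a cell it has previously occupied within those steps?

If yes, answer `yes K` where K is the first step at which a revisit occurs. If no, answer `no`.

Step 1: on BLACK (3,4): turn L to N, flip to white, move to (2,4). |black|=3 — new cell
Step 2: on BLACK (2,4): turn L to W, flip to white, move to (2,3). |black|=2 — new cell
Step 3: on WHITE (2,3): turn R to N, flip to black, move to (1,3). |black|=3 — new cell
Step 4: on WHITE (1,3): turn R to E, flip to black, move to (1,4). |black|=4 — new cell
Step 5: on WHITE (1,4): turn R to S, flip to black, move to (2,4). |black|=5 — REVISIT

Answer: yes 5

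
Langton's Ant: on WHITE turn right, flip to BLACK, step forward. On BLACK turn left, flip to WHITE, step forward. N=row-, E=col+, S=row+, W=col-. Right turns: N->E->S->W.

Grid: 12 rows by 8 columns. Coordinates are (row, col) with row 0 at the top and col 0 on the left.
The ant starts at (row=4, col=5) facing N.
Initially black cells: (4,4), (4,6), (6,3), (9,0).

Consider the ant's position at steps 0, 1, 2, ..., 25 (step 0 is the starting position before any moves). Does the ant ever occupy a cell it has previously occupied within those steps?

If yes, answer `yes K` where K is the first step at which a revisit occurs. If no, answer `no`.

Answer: yes 5

Derivation:
Step 1: on WHITE (4,5): turn R to E, flip to black, move to (4,6). |black|=5 — new cell
Step 2: on BLACK (4,6): turn L to N, flip to white, move to (3,6). |black|=4 — new cell
Step 3: on WHITE (3,6): turn R to E, flip to black, move to (3,7). |black|=5 — new cell
Step 4: on WHITE (3,7): turn R to S, flip to black, move to (4,7). |black|=6 — new cell
Step 5: on WHITE (4,7): turn R to W, flip to black, move to (4,6). |black|=7 — REVISIT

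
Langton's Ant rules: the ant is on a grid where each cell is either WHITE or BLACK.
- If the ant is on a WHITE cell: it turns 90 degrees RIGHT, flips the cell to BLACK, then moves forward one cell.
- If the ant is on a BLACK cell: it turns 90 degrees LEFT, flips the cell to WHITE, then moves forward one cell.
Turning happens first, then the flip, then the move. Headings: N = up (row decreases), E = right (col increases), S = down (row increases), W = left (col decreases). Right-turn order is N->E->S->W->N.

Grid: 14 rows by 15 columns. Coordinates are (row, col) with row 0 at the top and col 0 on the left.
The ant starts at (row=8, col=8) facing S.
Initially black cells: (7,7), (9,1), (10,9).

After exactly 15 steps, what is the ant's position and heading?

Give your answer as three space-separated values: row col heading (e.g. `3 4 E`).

Answer: 7 6 W

Derivation:
Step 1: on WHITE (8,8): turn R to W, flip to black, move to (8,7). |black|=4
Step 2: on WHITE (8,7): turn R to N, flip to black, move to (7,7). |black|=5
Step 3: on BLACK (7,7): turn L to W, flip to white, move to (7,6). |black|=4
Step 4: on WHITE (7,6): turn R to N, flip to black, move to (6,6). |black|=5
Step 5: on WHITE (6,6): turn R to E, flip to black, move to (6,7). |black|=6
Step 6: on WHITE (6,7): turn R to S, flip to black, move to (7,7). |black|=7
Step 7: on WHITE (7,7): turn R to W, flip to black, move to (7,6). |black|=8
Step 8: on BLACK (7,6): turn L to S, flip to white, move to (8,6). |black|=7
Step 9: on WHITE (8,6): turn R to W, flip to black, move to (8,5). |black|=8
Step 10: on WHITE (8,5): turn R to N, flip to black, move to (7,5). |black|=9
Step 11: on WHITE (7,5): turn R to E, flip to black, move to (7,6). |black|=10
Step 12: on WHITE (7,6): turn R to S, flip to black, move to (8,6). |black|=11
Step 13: on BLACK (8,6): turn L to E, flip to white, move to (8,7). |black|=10
Step 14: on BLACK (8,7): turn L to N, flip to white, move to (7,7). |black|=9
Step 15: on BLACK (7,7): turn L to W, flip to white, move to (7,6). |black|=8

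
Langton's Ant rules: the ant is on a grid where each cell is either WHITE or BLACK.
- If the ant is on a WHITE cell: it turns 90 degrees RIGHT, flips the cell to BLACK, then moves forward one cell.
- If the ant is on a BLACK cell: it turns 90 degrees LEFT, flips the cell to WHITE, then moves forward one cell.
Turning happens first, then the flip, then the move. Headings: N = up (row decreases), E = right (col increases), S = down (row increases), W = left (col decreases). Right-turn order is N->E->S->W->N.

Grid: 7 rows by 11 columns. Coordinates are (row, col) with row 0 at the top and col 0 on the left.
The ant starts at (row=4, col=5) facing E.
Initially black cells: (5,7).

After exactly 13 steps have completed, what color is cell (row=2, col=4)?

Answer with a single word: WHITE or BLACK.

Answer: BLACK

Derivation:
Step 1: on WHITE (4,5): turn R to S, flip to black, move to (5,5). |black|=2
Step 2: on WHITE (5,5): turn R to W, flip to black, move to (5,4). |black|=3
Step 3: on WHITE (5,4): turn R to N, flip to black, move to (4,4). |black|=4
Step 4: on WHITE (4,4): turn R to E, flip to black, move to (4,5). |black|=5
Step 5: on BLACK (4,5): turn L to N, flip to white, move to (3,5). |black|=4
Step 6: on WHITE (3,5): turn R to E, flip to black, move to (3,6). |black|=5
Step 7: on WHITE (3,6): turn R to S, flip to black, move to (4,6). |black|=6
Step 8: on WHITE (4,6): turn R to W, flip to black, move to (4,5). |black|=7
Step 9: on WHITE (4,5): turn R to N, flip to black, move to (3,5). |black|=8
Step 10: on BLACK (3,5): turn L to W, flip to white, move to (3,4). |black|=7
Step 11: on WHITE (3,4): turn R to N, flip to black, move to (2,4). |black|=8
Step 12: on WHITE (2,4): turn R to E, flip to black, move to (2,5). |black|=9
Step 13: on WHITE (2,5): turn R to S, flip to black, move to (3,5). |black|=10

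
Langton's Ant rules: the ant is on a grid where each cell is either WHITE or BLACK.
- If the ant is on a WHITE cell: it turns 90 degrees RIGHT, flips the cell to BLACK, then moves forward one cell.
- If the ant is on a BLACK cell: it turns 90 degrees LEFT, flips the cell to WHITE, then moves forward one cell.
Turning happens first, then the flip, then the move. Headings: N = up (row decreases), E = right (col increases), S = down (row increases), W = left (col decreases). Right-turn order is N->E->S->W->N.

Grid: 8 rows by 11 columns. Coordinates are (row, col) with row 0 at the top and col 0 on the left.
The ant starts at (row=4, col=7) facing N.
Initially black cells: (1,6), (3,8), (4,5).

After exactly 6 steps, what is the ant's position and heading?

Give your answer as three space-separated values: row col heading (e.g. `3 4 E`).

Step 1: on WHITE (4,7): turn R to E, flip to black, move to (4,8). |black|=4
Step 2: on WHITE (4,8): turn R to S, flip to black, move to (5,8). |black|=5
Step 3: on WHITE (5,8): turn R to W, flip to black, move to (5,7). |black|=6
Step 4: on WHITE (5,7): turn R to N, flip to black, move to (4,7). |black|=7
Step 5: on BLACK (4,7): turn L to W, flip to white, move to (4,6). |black|=6
Step 6: on WHITE (4,6): turn R to N, flip to black, move to (3,6). |black|=7

Answer: 3 6 N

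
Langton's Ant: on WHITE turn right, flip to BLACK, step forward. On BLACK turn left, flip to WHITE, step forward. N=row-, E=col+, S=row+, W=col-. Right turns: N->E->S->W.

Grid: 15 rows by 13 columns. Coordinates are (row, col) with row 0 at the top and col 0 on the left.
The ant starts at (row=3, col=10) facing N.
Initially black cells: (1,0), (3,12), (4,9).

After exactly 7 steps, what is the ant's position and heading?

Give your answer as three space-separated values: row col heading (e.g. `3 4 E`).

Step 1: on WHITE (3,10): turn R to E, flip to black, move to (3,11). |black|=4
Step 2: on WHITE (3,11): turn R to S, flip to black, move to (4,11). |black|=5
Step 3: on WHITE (4,11): turn R to W, flip to black, move to (4,10). |black|=6
Step 4: on WHITE (4,10): turn R to N, flip to black, move to (3,10). |black|=7
Step 5: on BLACK (3,10): turn L to W, flip to white, move to (3,9). |black|=6
Step 6: on WHITE (3,9): turn R to N, flip to black, move to (2,9). |black|=7
Step 7: on WHITE (2,9): turn R to E, flip to black, move to (2,10). |black|=8

Answer: 2 10 E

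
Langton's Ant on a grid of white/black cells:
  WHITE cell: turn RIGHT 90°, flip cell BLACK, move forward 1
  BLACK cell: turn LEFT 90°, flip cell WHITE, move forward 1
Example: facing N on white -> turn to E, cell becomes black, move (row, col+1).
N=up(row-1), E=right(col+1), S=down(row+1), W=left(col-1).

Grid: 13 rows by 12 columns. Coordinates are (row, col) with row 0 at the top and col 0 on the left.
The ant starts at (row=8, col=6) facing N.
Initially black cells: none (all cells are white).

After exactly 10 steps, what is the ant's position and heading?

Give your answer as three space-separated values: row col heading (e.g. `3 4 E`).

Step 1: on WHITE (8,6): turn R to E, flip to black, move to (8,7). |black|=1
Step 2: on WHITE (8,7): turn R to S, flip to black, move to (9,7). |black|=2
Step 3: on WHITE (9,7): turn R to W, flip to black, move to (9,6). |black|=3
Step 4: on WHITE (9,6): turn R to N, flip to black, move to (8,6). |black|=4
Step 5: on BLACK (8,6): turn L to W, flip to white, move to (8,5). |black|=3
Step 6: on WHITE (8,5): turn R to N, flip to black, move to (7,5). |black|=4
Step 7: on WHITE (7,5): turn R to E, flip to black, move to (7,6). |black|=5
Step 8: on WHITE (7,6): turn R to S, flip to black, move to (8,6). |black|=6
Step 9: on WHITE (8,6): turn R to W, flip to black, move to (8,5). |black|=7
Step 10: on BLACK (8,5): turn L to S, flip to white, move to (9,5). |black|=6

Answer: 9 5 S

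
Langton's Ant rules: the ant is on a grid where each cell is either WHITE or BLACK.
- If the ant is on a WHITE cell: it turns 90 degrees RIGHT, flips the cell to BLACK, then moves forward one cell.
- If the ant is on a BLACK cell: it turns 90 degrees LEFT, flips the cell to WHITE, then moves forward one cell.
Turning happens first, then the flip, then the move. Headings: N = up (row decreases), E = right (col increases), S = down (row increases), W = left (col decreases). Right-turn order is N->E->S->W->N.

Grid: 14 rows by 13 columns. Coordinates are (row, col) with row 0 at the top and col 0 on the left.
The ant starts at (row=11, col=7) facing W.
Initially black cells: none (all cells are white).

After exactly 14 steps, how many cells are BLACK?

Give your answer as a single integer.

Step 1: on WHITE (11,7): turn R to N, flip to black, move to (10,7). |black|=1
Step 2: on WHITE (10,7): turn R to E, flip to black, move to (10,8). |black|=2
Step 3: on WHITE (10,8): turn R to S, flip to black, move to (11,8). |black|=3
Step 4: on WHITE (11,8): turn R to W, flip to black, move to (11,7). |black|=4
Step 5: on BLACK (11,7): turn L to S, flip to white, move to (12,7). |black|=3
Step 6: on WHITE (12,7): turn R to W, flip to black, move to (12,6). |black|=4
Step 7: on WHITE (12,6): turn R to N, flip to black, move to (11,6). |black|=5
Step 8: on WHITE (11,6): turn R to E, flip to black, move to (11,7). |black|=6
Step 9: on WHITE (11,7): turn R to S, flip to black, move to (12,7). |black|=7
Step 10: on BLACK (12,7): turn L to E, flip to white, move to (12,8). |black|=6
Step 11: on WHITE (12,8): turn R to S, flip to black, move to (13,8). |black|=7
Step 12: on WHITE (13,8): turn R to W, flip to black, move to (13,7). |black|=8
Step 13: on WHITE (13,7): turn R to N, flip to black, move to (12,7). |black|=9
Step 14: on WHITE (12,7): turn R to E, flip to black, move to (12,8). |black|=10

Answer: 10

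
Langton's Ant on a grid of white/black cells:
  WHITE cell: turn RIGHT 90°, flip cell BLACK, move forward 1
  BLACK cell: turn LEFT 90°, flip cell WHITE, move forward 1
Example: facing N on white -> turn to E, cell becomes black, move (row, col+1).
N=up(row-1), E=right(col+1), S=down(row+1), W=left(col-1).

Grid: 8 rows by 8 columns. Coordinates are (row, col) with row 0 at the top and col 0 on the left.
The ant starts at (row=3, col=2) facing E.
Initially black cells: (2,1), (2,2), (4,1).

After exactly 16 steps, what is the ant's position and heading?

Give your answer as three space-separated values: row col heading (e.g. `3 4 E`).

Step 1: on WHITE (3,2): turn R to S, flip to black, move to (4,2). |black|=4
Step 2: on WHITE (4,2): turn R to W, flip to black, move to (4,1). |black|=5
Step 3: on BLACK (4,1): turn L to S, flip to white, move to (5,1). |black|=4
Step 4: on WHITE (5,1): turn R to W, flip to black, move to (5,0). |black|=5
Step 5: on WHITE (5,0): turn R to N, flip to black, move to (4,0). |black|=6
Step 6: on WHITE (4,0): turn R to E, flip to black, move to (4,1). |black|=7
Step 7: on WHITE (4,1): turn R to S, flip to black, move to (5,1). |black|=8
Step 8: on BLACK (5,1): turn L to E, flip to white, move to (5,2). |black|=7
Step 9: on WHITE (5,2): turn R to S, flip to black, move to (6,2). |black|=8
Step 10: on WHITE (6,2): turn R to W, flip to black, move to (6,1). |black|=9
Step 11: on WHITE (6,1): turn R to N, flip to black, move to (5,1). |black|=10
Step 12: on WHITE (5,1): turn R to E, flip to black, move to (5,2). |black|=11
Step 13: on BLACK (5,2): turn L to N, flip to white, move to (4,2). |black|=10
Step 14: on BLACK (4,2): turn L to W, flip to white, move to (4,1). |black|=9
Step 15: on BLACK (4,1): turn L to S, flip to white, move to (5,1). |black|=8
Step 16: on BLACK (5,1): turn L to E, flip to white, move to (5,2). |black|=7

Answer: 5 2 E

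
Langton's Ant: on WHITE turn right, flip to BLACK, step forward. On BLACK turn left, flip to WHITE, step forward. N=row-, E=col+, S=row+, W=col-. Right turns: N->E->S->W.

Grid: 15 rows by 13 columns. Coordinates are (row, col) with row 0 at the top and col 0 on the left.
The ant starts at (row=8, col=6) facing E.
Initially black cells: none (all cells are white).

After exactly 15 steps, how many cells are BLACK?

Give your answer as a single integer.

Step 1: on WHITE (8,6): turn R to S, flip to black, move to (9,6). |black|=1
Step 2: on WHITE (9,6): turn R to W, flip to black, move to (9,5). |black|=2
Step 3: on WHITE (9,5): turn R to N, flip to black, move to (8,5). |black|=3
Step 4: on WHITE (8,5): turn R to E, flip to black, move to (8,6). |black|=4
Step 5: on BLACK (8,6): turn L to N, flip to white, move to (7,6). |black|=3
Step 6: on WHITE (7,6): turn R to E, flip to black, move to (7,7). |black|=4
Step 7: on WHITE (7,7): turn R to S, flip to black, move to (8,7). |black|=5
Step 8: on WHITE (8,7): turn R to W, flip to black, move to (8,6). |black|=6
Step 9: on WHITE (8,6): turn R to N, flip to black, move to (7,6). |black|=7
Step 10: on BLACK (7,6): turn L to W, flip to white, move to (7,5). |black|=6
Step 11: on WHITE (7,5): turn R to N, flip to black, move to (6,5). |black|=7
Step 12: on WHITE (6,5): turn R to E, flip to black, move to (6,6). |black|=8
Step 13: on WHITE (6,6): turn R to S, flip to black, move to (7,6). |black|=9
Step 14: on WHITE (7,6): turn R to W, flip to black, move to (7,5). |black|=10
Step 15: on BLACK (7,5): turn L to S, flip to white, move to (8,5). |black|=9

Answer: 9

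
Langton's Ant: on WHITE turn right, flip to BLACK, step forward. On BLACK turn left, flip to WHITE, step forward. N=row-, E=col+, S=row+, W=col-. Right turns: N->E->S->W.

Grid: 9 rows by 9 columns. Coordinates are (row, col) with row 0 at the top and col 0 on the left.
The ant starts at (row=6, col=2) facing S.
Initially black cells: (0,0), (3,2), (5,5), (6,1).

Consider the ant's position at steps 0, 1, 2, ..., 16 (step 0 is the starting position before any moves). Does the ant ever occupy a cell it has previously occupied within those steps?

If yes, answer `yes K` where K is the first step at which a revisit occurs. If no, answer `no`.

Step 1: on WHITE (6,2): turn R to W, flip to black, move to (6,1). |black|=5 — new cell
Step 2: on BLACK (6,1): turn L to S, flip to white, move to (7,1). |black|=4 — new cell
Step 3: on WHITE (7,1): turn R to W, flip to black, move to (7,0). |black|=5 — new cell
Step 4: on WHITE (7,0): turn R to N, flip to black, move to (6,0). |black|=6 — new cell
Step 5: on WHITE (6,0): turn R to E, flip to black, move to (6,1). |black|=7 — REVISIT

Answer: yes 5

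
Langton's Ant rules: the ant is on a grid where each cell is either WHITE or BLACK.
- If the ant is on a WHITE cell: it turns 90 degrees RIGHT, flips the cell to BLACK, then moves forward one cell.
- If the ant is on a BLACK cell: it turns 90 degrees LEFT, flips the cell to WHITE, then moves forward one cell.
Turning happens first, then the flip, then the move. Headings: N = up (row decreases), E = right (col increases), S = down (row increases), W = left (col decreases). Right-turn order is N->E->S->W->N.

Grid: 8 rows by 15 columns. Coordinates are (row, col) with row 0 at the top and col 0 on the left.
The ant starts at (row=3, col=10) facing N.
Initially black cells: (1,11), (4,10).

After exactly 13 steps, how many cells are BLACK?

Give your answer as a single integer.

Answer: 11

Derivation:
Step 1: on WHITE (3,10): turn R to E, flip to black, move to (3,11). |black|=3
Step 2: on WHITE (3,11): turn R to S, flip to black, move to (4,11). |black|=4
Step 3: on WHITE (4,11): turn R to W, flip to black, move to (4,10). |black|=5
Step 4: on BLACK (4,10): turn L to S, flip to white, move to (5,10). |black|=4
Step 5: on WHITE (5,10): turn R to W, flip to black, move to (5,9). |black|=5
Step 6: on WHITE (5,9): turn R to N, flip to black, move to (4,9). |black|=6
Step 7: on WHITE (4,9): turn R to E, flip to black, move to (4,10). |black|=7
Step 8: on WHITE (4,10): turn R to S, flip to black, move to (5,10). |black|=8
Step 9: on BLACK (5,10): turn L to E, flip to white, move to (5,11). |black|=7
Step 10: on WHITE (5,11): turn R to S, flip to black, move to (6,11). |black|=8
Step 11: on WHITE (6,11): turn R to W, flip to black, move to (6,10). |black|=9
Step 12: on WHITE (6,10): turn R to N, flip to black, move to (5,10). |black|=10
Step 13: on WHITE (5,10): turn R to E, flip to black, move to (5,11). |black|=11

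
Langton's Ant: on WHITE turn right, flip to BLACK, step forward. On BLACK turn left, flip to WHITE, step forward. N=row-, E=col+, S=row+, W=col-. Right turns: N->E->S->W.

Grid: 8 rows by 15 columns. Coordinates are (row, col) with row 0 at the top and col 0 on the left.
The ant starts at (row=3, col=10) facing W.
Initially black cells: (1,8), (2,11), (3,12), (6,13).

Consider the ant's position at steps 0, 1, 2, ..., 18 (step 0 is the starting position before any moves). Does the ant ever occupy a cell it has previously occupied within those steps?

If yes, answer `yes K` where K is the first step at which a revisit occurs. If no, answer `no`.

Step 1: on WHITE (3,10): turn R to N, flip to black, move to (2,10). |black|=5 — new cell
Step 2: on WHITE (2,10): turn R to E, flip to black, move to (2,11). |black|=6 — new cell
Step 3: on BLACK (2,11): turn L to N, flip to white, move to (1,11). |black|=5 — new cell
Step 4: on WHITE (1,11): turn R to E, flip to black, move to (1,12). |black|=6 — new cell
Step 5: on WHITE (1,12): turn R to S, flip to black, move to (2,12). |black|=7 — new cell
Step 6: on WHITE (2,12): turn R to W, flip to black, move to (2,11). |black|=8 — REVISIT

Answer: yes 6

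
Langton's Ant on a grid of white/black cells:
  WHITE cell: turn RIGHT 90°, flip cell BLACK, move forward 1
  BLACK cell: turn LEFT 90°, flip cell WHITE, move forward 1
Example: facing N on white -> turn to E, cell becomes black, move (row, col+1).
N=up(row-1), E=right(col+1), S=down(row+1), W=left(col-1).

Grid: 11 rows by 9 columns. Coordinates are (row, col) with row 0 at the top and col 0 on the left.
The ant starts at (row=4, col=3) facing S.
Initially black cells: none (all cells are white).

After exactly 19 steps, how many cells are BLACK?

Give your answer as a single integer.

Answer: 7

Derivation:
Step 1: on WHITE (4,3): turn R to W, flip to black, move to (4,2). |black|=1
Step 2: on WHITE (4,2): turn R to N, flip to black, move to (3,2). |black|=2
Step 3: on WHITE (3,2): turn R to E, flip to black, move to (3,3). |black|=3
Step 4: on WHITE (3,3): turn R to S, flip to black, move to (4,3). |black|=4
Step 5: on BLACK (4,3): turn L to E, flip to white, move to (4,4). |black|=3
Step 6: on WHITE (4,4): turn R to S, flip to black, move to (5,4). |black|=4
Step 7: on WHITE (5,4): turn R to W, flip to black, move to (5,3). |black|=5
Step 8: on WHITE (5,3): turn R to N, flip to black, move to (4,3). |black|=6
Step 9: on WHITE (4,3): turn R to E, flip to black, move to (4,4). |black|=7
Step 10: on BLACK (4,4): turn L to N, flip to white, move to (3,4). |black|=6
Step 11: on WHITE (3,4): turn R to E, flip to black, move to (3,5). |black|=7
Step 12: on WHITE (3,5): turn R to S, flip to black, move to (4,5). |black|=8
Step 13: on WHITE (4,5): turn R to W, flip to black, move to (4,4). |black|=9
Step 14: on WHITE (4,4): turn R to N, flip to black, move to (3,4). |black|=10
Step 15: on BLACK (3,4): turn L to W, flip to white, move to (3,3). |black|=9
Step 16: on BLACK (3,3): turn L to S, flip to white, move to (4,3). |black|=8
Step 17: on BLACK (4,3): turn L to E, flip to white, move to (4,4). |black|=7
Step 18: on BLACK (4,4): turn L to N, flip to white, move to (3,4). |black|=6
Step 19: on WHITE (3,4): turn R to E, flip to black, move to (3,5). |black|=7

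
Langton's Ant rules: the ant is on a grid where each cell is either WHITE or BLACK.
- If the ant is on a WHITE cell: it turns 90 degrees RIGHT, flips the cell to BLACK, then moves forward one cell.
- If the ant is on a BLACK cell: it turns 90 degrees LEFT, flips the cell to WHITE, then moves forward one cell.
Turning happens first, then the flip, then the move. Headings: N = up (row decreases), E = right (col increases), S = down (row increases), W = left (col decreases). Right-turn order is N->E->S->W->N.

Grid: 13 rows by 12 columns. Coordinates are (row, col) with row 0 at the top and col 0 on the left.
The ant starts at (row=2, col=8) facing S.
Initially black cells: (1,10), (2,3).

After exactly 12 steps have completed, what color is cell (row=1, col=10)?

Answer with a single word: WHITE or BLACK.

Step 1: on WHITE (2,8): turn R to W, flip to black, move to (2,7). |black|=3
Step 2: on WHITE (2,7): turn R to N, flip to black, move to (1,7). |black|=4
Step 3: on WHITE (1,7): turn R to E, flip to black, move to (1,8). |black|=5
Step 4: on WHITE (1,8): turn R to S, flip to black, move to (2,8). |black|=6
Step 5: on BLACK (2,8): turn L to E, flip to white, move to (2,9). |black|=5
Step 6: on WHITE (2,9): turn R to S, flip to black, move to (3,9). |black|=6
Step 7: on WHITE (3,9): turn R to W, flip to black, move to (3,8). |black|=7
Step 8: on WHITE (3,8): turn R to N, flip to black, move to (2,8). |black|=8
Step 9: on WHITE (2,8): turn R to E, flip to black, move to (2,9). |black|=9
Step 10: on BLACK (2,9): turn L to N, flip to white, move to (1,9). |black|=8
Step 11: on WHITE (1,9): turn R to E, flip to black, move to (1,10). |black|=9
Step 12: on BLACK (1,10): turn L to N, flip to white, move to (0,10). |black|=8

Answer: WHITE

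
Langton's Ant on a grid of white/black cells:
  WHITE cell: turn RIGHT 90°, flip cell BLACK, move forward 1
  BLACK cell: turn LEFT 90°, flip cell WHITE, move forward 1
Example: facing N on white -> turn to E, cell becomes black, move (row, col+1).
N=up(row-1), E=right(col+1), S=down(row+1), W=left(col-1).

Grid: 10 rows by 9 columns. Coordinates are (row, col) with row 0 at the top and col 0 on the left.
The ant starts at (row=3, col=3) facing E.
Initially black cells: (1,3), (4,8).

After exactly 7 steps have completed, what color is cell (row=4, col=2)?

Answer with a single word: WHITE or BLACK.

Answer: BLACK

Derivation:
Step 1: on WHITE (3,3): turn R to S, flip to black, move to (4,3). |black|=3
Step 2: on WHITE (4,3): turn R to W, flip to black, move to (4,2). |black|=4
Step 3: on WHITE (4,2): turn R to N, flip to black, move to (3,2). |black|=5
Step 4: on WHITE (3,2): turn R to E, flip to black, move to (3,3). |black|=6
Step 5: on BLACK (3,3): turn L to N, flip to white, move to (2,3). |black|=5
Step 6: on WHITE (2,3): turn R to E, flip to black, move to (2,4). |black|=6
Step 7: on WHITE (2,4): turn R to S, flip to black, move to (3,4). |black|=7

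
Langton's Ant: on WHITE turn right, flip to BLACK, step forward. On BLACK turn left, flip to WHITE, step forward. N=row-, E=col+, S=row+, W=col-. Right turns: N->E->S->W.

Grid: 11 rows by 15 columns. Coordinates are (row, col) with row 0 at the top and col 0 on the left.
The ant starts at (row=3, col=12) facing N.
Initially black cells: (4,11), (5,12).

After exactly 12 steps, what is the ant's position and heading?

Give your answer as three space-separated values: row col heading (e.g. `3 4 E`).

Answer: 3 12 N

Derivation:
Step 1: on WHITE (3,12): turn R to E, flip to black, move to (3,13). |black|=3
Step 2: on WHITE (3,13): turn R to S, flip to black, move to (4,13). |black|=4
Step 3: on WHITE (4,13): turn R to W, flip to black, move to (4,12). |black|=5
Step 4: on WHITE (4,12): turn R to N, flip to black, move to (3,12). |black|=6
Step 5: on BLACK (3,12): turn L to W, flip to white, move to (3,11). |black|=5
Step 6: on WHITE (3,11): turn R to N, flip to black, move to (2,11). |black|=6
Step 7: on WHITE (2,11): turn R to E, flip to black, move to (2,12). |black|=7
Step 8: on WHITE (2,12): turn R to S, flip to black, move to (3,12). |black|=8
Step 9: on WHITE (3,12): turn R to W, flip to black, move to (3,11). |black|=9
Step 10: on BLACK (3,11): turn L to S, flip to white, move to (4,11). |black|=8
Step 11: on BLACK (4,11): turn L to E, flip to white, move to (4,12). |black|=7
Step 12: on BLACK (4,12): turn L to N, flip to white, move to (3,12). |black|=6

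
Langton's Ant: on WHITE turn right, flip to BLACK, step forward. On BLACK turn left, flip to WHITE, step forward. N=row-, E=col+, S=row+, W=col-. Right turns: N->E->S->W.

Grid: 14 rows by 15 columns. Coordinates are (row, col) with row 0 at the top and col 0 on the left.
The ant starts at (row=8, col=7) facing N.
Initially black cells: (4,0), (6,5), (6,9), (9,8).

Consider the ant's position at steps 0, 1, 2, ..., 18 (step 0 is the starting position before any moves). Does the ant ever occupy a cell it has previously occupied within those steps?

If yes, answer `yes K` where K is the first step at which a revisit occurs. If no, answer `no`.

Step 1: on WHITE (8,7): turn R to E, flip to black, move to (8,8). |black|=5 — new cell
Step 2: on WHITE (8,8): turn R to S, flip to black, move to (9,8). |black|=6 — new cell
Step 3: on BLACK (9,8): turn L to E, flip to white, move to (9,9). |black|=5 — new cell
Step 4: on WHITE (9,9): turn R to S, flip to black, move to (10,9). |black|=6 — new cell
Step 5: on WHITE (10,9): turn R to W, flip to black, move to (10,8). |black|=7 — new cell
Step 6: on WHITE (10,8): turn R to N, flip to black, move to (9,8). |black|=8 — REVISIT

Answer: yes 6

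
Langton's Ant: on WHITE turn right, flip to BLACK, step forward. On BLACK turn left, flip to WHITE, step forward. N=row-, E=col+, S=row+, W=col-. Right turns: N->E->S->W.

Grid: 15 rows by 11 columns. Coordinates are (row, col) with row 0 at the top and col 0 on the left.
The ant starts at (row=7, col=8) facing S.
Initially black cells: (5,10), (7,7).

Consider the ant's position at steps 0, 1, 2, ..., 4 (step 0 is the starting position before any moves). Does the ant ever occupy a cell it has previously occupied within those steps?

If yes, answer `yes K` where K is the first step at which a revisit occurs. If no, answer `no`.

Answer: no

Derivation:
Step 1: on WHITE (7,8): turn R to W, flip to black, move to (7,7). |black|=3 — new cell
Step 2: on BLACK (7,7): turn L to S, flip to white, move to (8,7). |black|=2 — new cell
Step 3: on WHITE (8,7): turn R to W, flip to black, move to (8,6). |black|=3 — new cell
Step 4: on WHITE (8,6): turn R to N, flip to black, move to (7,6). |black|=4 — new cell
No revisit within 4 steps.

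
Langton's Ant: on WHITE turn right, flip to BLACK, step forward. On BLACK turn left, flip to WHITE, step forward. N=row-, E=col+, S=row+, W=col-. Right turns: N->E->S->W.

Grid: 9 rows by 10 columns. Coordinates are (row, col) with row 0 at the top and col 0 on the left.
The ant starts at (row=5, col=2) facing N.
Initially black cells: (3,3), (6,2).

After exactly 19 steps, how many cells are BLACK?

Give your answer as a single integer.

Answer: 7

Derivation:
Step 1: on WHITE (5,2): turn R to E, flip to black, move to (5,3). |black|=3
Step 2: on WHITE (5,3): turn R to S, flip to black, move to (6,3). |black|=4
Step 3: on WHITE (6,3): turn R to W, flip to black, move to (6,2). |black|=5
Step 4: on BLACK (6,2): turn L to S, flip to white, move to (7,2). |black|=4
Step 5: on WHITE (7,2): turn R to W, flip to black, move to (7,1). |black|=5
Step 6: on WHITE (7,1): turn R to N, flip to black, move to (6,1). |black|=6
Step 7: on WHITE (6,1): turn R to E, flip to black, move to (6,2). |black|=7
Step 8: on WHITE (6,2): turn R to S, flip to black, move to (7,2). |black|=8
Step 9: on BLACK (7,2): turn L to E, flip to white, move to (7,3). |black|=7
Step 10: on WHITE (7,3): turn R to S, flip to black, move to (8,3). |black|=8
Step 11: on WHITE (8,3): turn R to W, flip to black, move to (8,2). |black|=9
Step 12: on WHITE (8,2): turn R to N, flip to black, move to (7,2). |black|=10
Step 13: on WHITE (7,2): turn R to E, flip to black, move to (7,3). |black|=11
Step 14: on BLACK (7,3): turn L to N, flip to white, move to (6,3). |black|=10
Step 15: on BLACK (6,3): turn L to W, flip to white, move to (6,2). |black|=9
Step 16: on BLACK (6,2): turn L to S, flip to white, move to (7,2). |black|=8
Step 17: on BLACK (7,2): turn L to E, flip to white, move to (7,3). |black|=7
Step 18: on WHITE (7,3): turn R to S, flip to black, move to (8,3). |black|=8
Step 19: on BLACK (8,3): turn L to E, flip to white, move to (8,4). |black|=7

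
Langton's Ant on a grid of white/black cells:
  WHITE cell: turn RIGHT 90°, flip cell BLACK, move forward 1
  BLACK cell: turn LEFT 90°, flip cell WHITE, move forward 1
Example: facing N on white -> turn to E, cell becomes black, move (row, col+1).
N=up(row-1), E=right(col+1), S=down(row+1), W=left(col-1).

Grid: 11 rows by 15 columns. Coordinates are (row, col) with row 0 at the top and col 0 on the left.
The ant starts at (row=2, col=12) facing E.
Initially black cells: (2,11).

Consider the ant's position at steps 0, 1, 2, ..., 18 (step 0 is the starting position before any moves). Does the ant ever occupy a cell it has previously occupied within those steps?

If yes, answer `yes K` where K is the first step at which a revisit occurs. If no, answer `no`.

Step 1: on WHITE (2,12): turn R to S, flip to black, move to (3,12). |black|=2 — new cell
Step 2: on WHITE (3,12): turn R to W, flip to black, move to (3,11). |black|=3 — new cell
Step 3: on WHITE (3,11): turn R to N, flip to black, move to (2,11). |black|=4 — new cell
Step 4: on BLACK (2,11): turn L to W, flip to white, move to (2,10). |black|=3 — new cell
Step 5: on WHITE (2,10): turn R to N, flip to black, move to (1,10). |black|=4 — new cell
Step 6: on WHITE (1,10): turn R to E, flip to black, move to (1,11). |black|=5 — new cell
Step 7: on WHITE (1,11): turn R to S, flip to black, move to (2,11). |black|=6 — REVISIT

Answer: yes 7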